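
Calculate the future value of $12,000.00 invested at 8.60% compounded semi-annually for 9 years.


Compound interest formula: A = P(1 + r/n)^(nt)
A = $12,000.00 × (1 + 0.086/2)^(2 × 9)
Growth factor: (1 + 0.086/2)^18 = 2.1336223
A = $12,000.00 × 2.1336223
A = $25,603.47

A = P(1 + r/n)^(nt) = $25,603.47


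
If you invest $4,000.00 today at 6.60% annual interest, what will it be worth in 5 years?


Future value formula: FV = PV × (1 + r)^t
FV = $4,000.00 × (1 + 0.066)^5
FV = $4,000.00 × 1.376531
FV = $5,506.12

FV = PV × (1 + r)^t = $5,506.12


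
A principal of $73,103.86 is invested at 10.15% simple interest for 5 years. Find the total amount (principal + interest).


Total amount formula: A = P(1 + rt) = P + P·r·t
Interest: I = P × r × t = $73,103.86 × 0.1015 × 5 = $37,100.21
A = P + I = $73,103.86 + $37,100.21 = $110,204.07

A = P + I = P(1 + rt) = $110,204.07


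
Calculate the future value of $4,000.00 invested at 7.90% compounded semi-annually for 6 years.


Compound interest formula: A = P(1 + r/n)^(nt)
A = $4,000.00 × (1 + 0.079/2)^(2 × 6)
Growth factor: (1 + 0.079/2)^12 = 1.591820
A = $4,000.00 × 1.591820
A = $6,367.28

A = P(1 + r/n)^(nt) = $6,367.28


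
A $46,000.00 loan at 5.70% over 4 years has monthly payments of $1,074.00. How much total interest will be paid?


Total paid over the life of the loan = PMT × n.
Total paid = $1,074.00 × 48 = $51,552.00
Total interest = total paid − principal = $51,552.00 − $46,000.00 = $5,552.00

Total interest = (PMT × n) - PV = $5,552.00


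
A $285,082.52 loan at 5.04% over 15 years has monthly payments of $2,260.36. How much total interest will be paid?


Total paid over the life of the loan = PMT × n.
Total paid = $2,260.36 × 180 = $406,864.80
Total interest = total paid − principal = $406,864.80 − $285,082.52 = $121,782.28

Total interest = (PMT × n) - PV = $121,782.28


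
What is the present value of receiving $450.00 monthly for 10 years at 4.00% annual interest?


Present value of an ordinary annuity: PV = PMT × (1 − (1 + r)^(−n)) / r
Monthly rate r = 0.04/12 ≈ 0.00333333, n = 120
PV = $450.00 × (1 − (1 + 0.04/12)^(−120)) / (0.04/12)
PV = $450.00 × 98.770175
PV = $44,446.58

PV = PMT × (1-(1+r)^(-n))/r = $44,446.58


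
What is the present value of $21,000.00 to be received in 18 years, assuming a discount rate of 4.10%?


Present value formula: PV = FV / (1 + r)^t
PV = $21,000.00 / (1 + 0.041)^18
PV = $21,000.00 / 2.061167
PV = $10,188.40

PV = FV / (1 + r)^t = $10,188.40


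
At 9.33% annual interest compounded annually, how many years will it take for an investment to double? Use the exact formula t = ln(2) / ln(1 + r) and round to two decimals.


Doubling condition: (1 + r)^t = 2
Take ln of both sides: t × ln(1 + r) = ln(2)
t = ln(2) / ln(1 + r)
t = 0.693147 / 0.089201
t = 7.77

t = ln(2) / ln(1 + r) = 7.77 years


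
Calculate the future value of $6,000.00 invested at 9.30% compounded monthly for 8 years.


Compound interest formula: A = P(1 + r/n)^(nt)
A = $6,000.00 × (1 + 0.093/12)^(12 × 8)
Growth factor: (1 + 0.093/12)^96 = 2.098309
A = $6,000.00 × 2.098309
A = $12,589.85

A = P(1 + r/n)^(nt) = $12,589.85


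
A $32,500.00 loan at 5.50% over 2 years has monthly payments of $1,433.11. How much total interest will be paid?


Total paid over the life of the loan = PMT × n.
Total paid = $1,433.11 × 24 = $34,394.64
Total interest = total paid − principal = $34,394.64 − $32,500.00 = $1,894.64

Total interest = (PMT × n) - PV = $1,894.64


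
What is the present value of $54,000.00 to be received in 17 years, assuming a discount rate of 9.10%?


Present value formula: PV = FV / (1 + r)^t
PV = $54,000.00 / (1 + 0.091)^17
PV = $54,000.00 / 4.395626
PV = $12,284.94

PV = FV / (1 + r)^t = $12,284.94


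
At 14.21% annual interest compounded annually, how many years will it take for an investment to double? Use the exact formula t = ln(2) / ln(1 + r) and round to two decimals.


Doubling condition: (1 + r)^t = 2
Take ln of both sides: t × ln(1 + r) = ln(2)
t = ln(2) / ln(1 + r)
t = 0.693147 / 0.132869
t = 5.22

t = ln(2) / ln(1 + r) = 5.22 years


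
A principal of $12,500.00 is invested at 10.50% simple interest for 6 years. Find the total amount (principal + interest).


Total amount formula: A = P(1 + rt) = P + P·r·t
Interest: I = P × r × t = $12,500.00 × 0.105 × 6 = $7,875.00
A = P + I = $12,500.00 + $7,875.00 = $20,375.00

A = P + I = P(1 + rt) = $20,375.00


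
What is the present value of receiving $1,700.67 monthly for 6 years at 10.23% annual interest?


Present value of an ordinary annuity: PV = PMT × (1 − (1 + r)^(−n)) / r
Monthly rate r = 0.1023/12 = 0.008525, n = 72
PV = $1,700.67 × (1 − (1 + 0.1023/12)^(−72)) / (0.1023/12)
PV = $1,700.67 × 53.642219
PV = $91,227.71

PV = PMT × (1-(1+r)^(-n))/r = $91,227.71


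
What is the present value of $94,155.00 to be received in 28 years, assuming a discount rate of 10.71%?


Present value formula: PV = FV / (1 + r)^t
PV = $94,155.00 / (1 + 0.1071)^28
PV = $94,155.00 / 17.267594
PV = $5,452.70

PV = FV / (1 + r)^t = $5,452.70


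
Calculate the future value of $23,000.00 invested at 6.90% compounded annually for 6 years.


Compound interest formula: A = P(1 + r/n)^(nt)
A = $23,000.00 × (1 + 0.069/1)^(1 × 6)
Growth factor: (1 + 0.069/1)^6 = 1.4923347
A = $23,000.00 × 1.4923347
A = $34,323.70

A = P(1 + r/n)^(nt) = $34,323.70


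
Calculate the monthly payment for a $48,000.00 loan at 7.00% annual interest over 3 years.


Loan payment formula: PMT = PV × r / (1 − (1 + r)^(−n))
Monthly rate r = 0.07/12 ≈ 0.00583333, n = 36 months
Denominator: 1 − (1 + 0.07/12)^(−36) = 0.188921
PMT = $48,000.00 × (0.07/12) / 0.188921
PMT = $1,482.10 per month

PMT = PV × r / (1-(1+r)^(-n)) = $1,482.10/month


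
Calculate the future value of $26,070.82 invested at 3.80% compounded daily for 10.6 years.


Compound interest formula: A = P(1 + r/n)^(nt)
A = $26,070.82 × (1 + 0.038/365)^(365 × 10.6)
Growth factor: (1 + 0.038/365)^3869 = 1.4959763
A = $26,070.82 × 1.4959763
A = $39,001.33

A = P(1 + r/n)^(nt) = $39,001.33


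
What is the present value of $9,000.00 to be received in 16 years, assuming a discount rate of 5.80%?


Present value formula: PV = FV / (1 + r)^t
PV = $9,000.00 / (1 + 0.058)^16
PV = $9,000.00 / 2.464738
PV = $3,651.50

PV = FV / (1 + r)^t = $3,651.50


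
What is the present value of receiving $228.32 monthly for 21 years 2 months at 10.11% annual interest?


Present value of an ordinary annuity: PV = PMT × (1 − (1 + r)^(−n)) / r
Monthly rate r = 0.1011/12 = 0.008425, n = 254
PV = $228.32 × (1 − (1 + 0.1011/12)^(−254)) / (0.1011/12)
PV = $228.32 × 104.602943
PV = $23,882.94

PV = PMT × (1-(1+r)^(-n))/r = $23,882.94


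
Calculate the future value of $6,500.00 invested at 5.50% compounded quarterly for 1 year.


Compound interest formula: A = P(1 + r/n)^(nt)
A = $6,500.00 × (1 + 0.055/4)^(4 × 1)
Growth factor: (1 + 0.055/4)^4 = 1.056145
A = $6,500.00 × 1.056145
A = $6,864.94

A = P(1 + r/n)^(nt) = $6,864.94


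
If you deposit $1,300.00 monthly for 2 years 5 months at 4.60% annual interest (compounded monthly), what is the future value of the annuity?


Future value of an ordinary annuity: FV = PMT × ((1 + r)^n − 1) / r
Monthly rate r = 0.046/12 ≈ 0.00383333, n = 29
FV = $1,300.00 × ((1 + 0.046/12)^29 − 1) / (0.046/12)
FV = $1,300.00 × 30.611391
FV = $39,794.81

FV = PMT × ((1+r)^n - 1)/r = $39,794.81


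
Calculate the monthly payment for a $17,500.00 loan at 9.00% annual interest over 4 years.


Loan payment formula: PMT = PV × r / (1 − (1 + r)^(−n))
Monthly rate r = 0.09/12 = 0.0075, n = 48 months
Denominator: 1 − (1 + 0.09/12)^(−48) = 0.301386
PMT = $17,500.00 × (0.09/12) / 0.301386
PMT = $435.49 per month

PMT = PV × r / (1-(1+r)^(-n)) = $435.49/month


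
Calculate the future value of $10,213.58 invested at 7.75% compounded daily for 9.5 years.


Compound interest formula: A = P(1 + r/n)^(nt)
A = $10,213.58 × (1 + 0.0775/365)^(365 × 9.5)
Growth factor: (1 + 0.0775/365)^3467.5 = 2.087927
A = $10,213.58 × 2.087927
A = $21,325.21

A = P(1 + r/n)^(nt) = $21,325.21


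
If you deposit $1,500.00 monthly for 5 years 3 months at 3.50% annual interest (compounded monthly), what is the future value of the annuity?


Future value of an ordinary annuity: FV = PMT × ((1 + r)^n − 1) / r
Monthly rate r = 0.035/12 ≈ 0.00291667, n = 63
FV = $1,500.00 × ((1 + 0.035/12)^63 − 1) / (0.035/12)
FV = $1,500.00 × 69.049372
FV = $103,574.06

FV = PMT × ((1+r)^n - 1)/r = $103,574.06


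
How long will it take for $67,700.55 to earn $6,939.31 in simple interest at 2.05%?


Rearrange the simple interest formula for t:
I = P × r × t  ⇒  t = I / (P × r)
t = $6,939.31 / ($67,700.55 × 0.0205)
t = 5

t = I/(P×r) = 5 years


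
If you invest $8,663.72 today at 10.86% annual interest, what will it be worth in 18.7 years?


Future value formula: FV = PV × (1 + r)^t
FV = $8,663.72 × (1 + 0.1086)^18.7
FV = $8,663.72 × 6.875276
FV = $59,565.47

FV = PV × (1 + r)^t = $59,565.47


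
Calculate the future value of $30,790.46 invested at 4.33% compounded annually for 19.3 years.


Compound interest formula: A = P(1 + r/n)^(nt)
A = $30,790.46 × (1 + 0.0433/1)^(1 × 19.3)
Growth factor: (1 + 0.0433/1)^19.3 = 2.266197
A = $30,790.46 × 2.266197
A = $69,777.25

A = P(1 + r/n)^(nt) = $69,777.25


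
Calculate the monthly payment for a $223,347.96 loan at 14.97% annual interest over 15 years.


Loan payment formula: PMT = PV × r / (1 − (1 + r)^(−n))
Monthly rate r = 0.1497/12 = 0.012475, n = 180 months
Denominator: 1 − (1 + 0.1497/12)^(−180) = 0.892644
PMT = $223,347.96 × (0.1497/12) / 0.892644
PMT = $3,121.36 per month

PMT = PV × r / (1-(1+r)^(-n)) = $3,121.36/month


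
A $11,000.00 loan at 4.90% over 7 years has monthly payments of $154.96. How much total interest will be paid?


Total paid over the life of the loan = PMT × n.
Total paid = $154.96 × 84 = $13,016.64
Total interest = total paid − principal = $13,016.64 − $11,000.00 = $2,016.64

Total interest = (PMT × n) - PV = $2,016.64


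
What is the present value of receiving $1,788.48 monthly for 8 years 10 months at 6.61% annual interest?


Present value of an ordinary annuity: PV = PMT × (1 − (1 + r)^(−n)) / r
Monthly rate r = 0.0661/12 ≈ 0.00550833, n = 106
PV = $1,788.48 × (1 − (1 + 0.0661/12)^(−106)) / (0.0661/12)
PV = $1,788.48 × 80.129022
PV = $143,309.15

PV = PMT × (1-(1+r)^(-n))/r = $143,309.15


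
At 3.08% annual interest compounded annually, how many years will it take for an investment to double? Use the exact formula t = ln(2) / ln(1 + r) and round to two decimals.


Doubling condition: (1 + r)^t = 2
Take ln of both sides: t × ln(1 + r) = ln(2)
t = ln(2) / ln(1 + r)
t = 0.693147 / 0.030335
t = 22.85

t = ln(2) / ln(1 + r) = 22.85 years


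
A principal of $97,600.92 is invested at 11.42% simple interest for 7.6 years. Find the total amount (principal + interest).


Total amount formula: A = P(1 + rt) = P + P·r·t
Interest: I = P × r × t = $97,600.92 × 0.1142 × 7.6 = $84,709.79
A = P + I = $97,600.92 + $84,709.79 = $182,310.71

A = P + I = P(1 + rt) = $182,310.71


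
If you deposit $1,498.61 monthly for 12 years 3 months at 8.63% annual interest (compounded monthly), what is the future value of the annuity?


Future value of an ordinary annuity: FV = PMT × ((1 + r)^n − 1) / r
Monthly rate r = 0.0863/12 ≈ 0.00719167, n = 147
FV = $1,498.61 × ((1 + 0.0863/12)^147 − 1) / (0.0863/12)
FV = $1,498.61 × 259.656066
FV = $389,123.18

FV = PMT × ((1+r)^n - 1)/r = $389,123.18


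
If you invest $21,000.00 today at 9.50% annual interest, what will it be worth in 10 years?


Future value formula: FV = PV × (1 + r)^t
FV = $21,000.00 × (1 + 0.095)^10
FV = $21,000.00 × 2.4782276
FV = $52,042.78

FV = PV × (1 + r)^t = $52,042.78


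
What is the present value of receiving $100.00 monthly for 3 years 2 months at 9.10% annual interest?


Present value of an ordinary annuity: PV = PMT × (1 − (1 + r)^(−n)) / r
Monthly rate r = 0.091/12 ≈ 0.00758333, n = 38
PV = $100.00 × (1 − (1 + 0.091/12)^(−38)) / (0.091/12)
PV = $100.00 × 32.907423
PV = $3,290.74

PV = PMT × (1-(1+r)^(-n))/r = $3,290.74


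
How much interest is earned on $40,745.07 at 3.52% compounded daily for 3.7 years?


Compound interest earned = final amount − principal.
A = P(1 + r/n)^(nt) = $40,745.07 × (1 + 0.0352/365)^(365 × 3.7) = $46,412.49
Interest = A − P = $46,412.49 − $40,745.07 = $5,667.42

Interest = A - P = $5,667.42


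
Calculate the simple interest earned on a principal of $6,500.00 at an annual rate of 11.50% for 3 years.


Simple interest formula: I = P × r × t
I = $6,500.00 × 0.115 × 3
I = $2,242.50

I = P × r × t = $2,242.50


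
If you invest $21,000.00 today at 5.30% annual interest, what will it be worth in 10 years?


Future value formula: FV = PV × (1 + r)^t
FV = $21,000.00 × (1 + 0.053)^10
FV = $21,000.00 × 1.6760374
FV = $35,196.79

FV = PV × (1 + r)^t = $35,196.79


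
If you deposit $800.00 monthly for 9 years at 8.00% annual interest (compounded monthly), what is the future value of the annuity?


Future value of an ordinary annuity: FV = PMT × ((1 + r)^n − 1) / r
Monthly rate r = 0.08/12 ≈ 0.00666667, n = 108
FV = $800.00 × ((1 + 0.08/12)^108 − 1) / (0.08/12)
FV = $800.00 × 157.429535
FV = $125,943.63

FV = PMT × ((1+r)^n - 1)/r = $125,943.63


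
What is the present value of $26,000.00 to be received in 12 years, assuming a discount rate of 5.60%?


Present value formula: PV = FV / (1 + r)^t
PV = $26,000.00 / (1 + 0.056)^12
PV = $26,000.00 / 1.922946
PV = $13,520.92

PV = FV / (1 + r)^t = $13,520.92


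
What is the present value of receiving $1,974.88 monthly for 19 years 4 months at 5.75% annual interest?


Present value of an ordinary annuity: PV = PMT × (1 − (1 + r)^(−n)) / r
Monthly rate r = 0.0575/12 ≈ 0.00479167, n = 232
PV = $1,974.88 × (1 − (1 + 0.0575/12)^(−232)) / (0.0575/12)
PV = $1,974.88 × 139.850129
PV = $276,187.22

PV = PMT × (1-(1+r)^(-n))/r = $276,187.22


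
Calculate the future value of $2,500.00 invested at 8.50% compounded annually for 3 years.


Compound interest formula: A = P(1 + r/n)^(nt)
A = $2,500.00 × (1 + 0.085/1)^(1 × 3)
Growth factor: (1 + 0.085/1)^3 = 1.277289
A = $2,500.00 × 1.277289
A = $3,193.22

A = P(1 + r/n)^(nt) = $3,193.22


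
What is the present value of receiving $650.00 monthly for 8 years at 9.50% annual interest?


Present value of an ordinary annuity: PV = PMT × (1 − (1 + r)^(−n)) / r
Monthly rate r = 0.095/12 ≈ 0.00791667, n = 96
PV = $650.00 × (1 − (1 + 0.095/12)^(−96)) / (0.095/12)
PV = $650.00 × 67.065090
PV = $43,592.31

PV = PMT × (1-(1+r)^(-n))/r = $43,592.31


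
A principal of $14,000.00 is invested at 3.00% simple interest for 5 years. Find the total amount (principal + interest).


Total amount formula: A = P(1 + rt) = P + P·r·t
Interest: I = P × r × t = $14,000.00 × 0.03 × 5 = $2,100.00
A = P + I = $14,000.00 + $2,100.00 = $16,100.00

A = P + I = P(1 + rt) = $16,100.00


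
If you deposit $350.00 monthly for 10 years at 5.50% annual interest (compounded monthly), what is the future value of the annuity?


Future value of an ordinary annuity: FV = PMT × ((1 + r)^n − 1) / r
Monthly rate r = 0.055/12 ≈ 0.00458333, n = 120
FV = $350.00 × ((1 + 0.055/12)^120 − 1) / (0.055/12)
FV = $350.00 × 159.507582
FV = $55,827.65

FV = PMT × ((1+r)^n - 1)/r = $55,827.65


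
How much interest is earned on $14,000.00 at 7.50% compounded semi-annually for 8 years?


Compound interest earned = final amount − principal.
A = P(1 + r/n)^(nt) = $14,000.00 × (1 + 0.075/2)^(2 × 8) = $25,231.19
Interest = A − P = $25,231.19 − $14,000.00 = $11,231.19

Interest = A - P = $11,231.19


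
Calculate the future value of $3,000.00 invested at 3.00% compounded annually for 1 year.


Compound interest formula: A = P(1 + r/n)^(nt)
A = $3,000.00 × (1 + 0.03/1)^(1 × 1)
Growth factor: (1 + 0.03/1)^1 = 1.030000
A = $3,000.00 × 1.030000
A = $3,090.00

A = P(1 + r/n)^(nt) = $3,090.00


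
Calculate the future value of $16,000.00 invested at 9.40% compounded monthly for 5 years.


Compound interest formula: A = P(1 + r/n)^(nt)
A = $16,000.00 × (1 + 0.094/12)^(12 × 5)
Growth factor: (1 + 0.094/12)^60 = 1.597067
A = $16,000.00 × 1.597067
A = $25,553.07

A = P(1 + r/n)^(nt) = $25,553.07


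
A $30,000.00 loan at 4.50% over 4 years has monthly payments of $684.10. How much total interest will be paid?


Total paid over the life of the loan = PMT × n.
Total paid = $684.10 × 48 = $32,836.80
Total interest = total paid − principal = $32,836.80 − $30,000.00 = $2,836.80

Total interest = (PMT × n) - PV = $2,836.80


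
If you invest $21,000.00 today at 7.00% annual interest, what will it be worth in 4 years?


Future value formula: FV = PV × (1 + r)^t
FV = $21,000.00 × (1 + 0.07)^4
FV = $21,000.00 × 1.310796
FV = $27,526.72

FV = PV × (1 + r)^t = $27,526.72


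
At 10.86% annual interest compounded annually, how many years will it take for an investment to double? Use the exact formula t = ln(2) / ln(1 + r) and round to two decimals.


Doubling condition: (1 + r)^t = 2
Take ln of both sides: t × ln(1 + r) = ln(2)
t = ln(2) / ln(1 + r)
t = 0.693147 / 0.103098
t = 6.72

t = ln(2) / ln(1 + r) = 6.72 years


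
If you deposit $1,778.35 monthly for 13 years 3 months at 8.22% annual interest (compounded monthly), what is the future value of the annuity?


Future value of an ordinary annuity: FV = PMT × ((1 + r)^n − 1) / r
Monthly rate r = 0.0822/12 = 0.00685, n = 159
FV = $1,778.35 × ((1 + 0.0822/12)^159 − 1) / (0.0822/12)
FV = $1,778.35 × 286.238280
FV = $509,031.85

FV = PMT × ((1+r)^n - 1)/r = $509,031.85


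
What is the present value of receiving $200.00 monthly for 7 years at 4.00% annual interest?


Present value of an ordinary annuity: PV = PMT × (1 − (1 + r)^(−n)) / r
Monthly rate r = 0.04/12 ≈ 0.00333333, n = 84
PV = $200.00 × (1 − (1 + 0.04/12)^(−84)) / (0.04/12)
PV = $200.00 × 73.159278
PV = $14,631.86

PV = PMT × (1-(1+r)^(-n))/r = $14,631.86


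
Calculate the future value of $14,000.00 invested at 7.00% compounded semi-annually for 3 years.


Compound interest formula: A = P(1 + r/n)^(nt)
A = $14,000.00 × (1 + 0.07/2)^(2 × 3)
Growth factor: (1 + 0.07/2)^6 = 1.229255
A = $14,000.00 × 1.229255
A = $17,209.57

A = P(1 + r/n)^(nt) = $17,209.57


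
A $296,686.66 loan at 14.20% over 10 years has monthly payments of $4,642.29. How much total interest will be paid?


Total paid over the life of the loan = PMT × n.
Total paid = $4,642.29 × 120 = $557,074.80
Total interest = total paid − principal = $557,074.80 − $296,686.66 = $260,388.14

Total interest = (PMT × n) - PV = $260,388.14


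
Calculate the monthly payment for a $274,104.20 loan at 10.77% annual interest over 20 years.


Loan payment formula: PMT = PV × r / (1 − (1 + r)^(−n))
Monthly rate r = 0.1077/12 = 0.008975, n = 240 months
Denominator: 1 − (1 + 0.1077/12)^(−240) = 0.882861
PMT = $274,104.20 × (0.1077/12) / 0.882861
PMT = $2,786.49 per month

PMT = PV × r / (1-(1+r)^(-n)) = $2,786.49/month


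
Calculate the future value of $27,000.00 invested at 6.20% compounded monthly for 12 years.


Compound interest formula: A = P(1 + r/n)^(nt)
A = $27,000.00 × (1 + 0.062/12)^(12 × 12)
Growth factor: (1 + 0.062/12)^144 = 2.1003092
A = $27,000.00 × 2.1003092
A = $56,708.35

A = P(1 + r/n)^(nt) = $56,708.35


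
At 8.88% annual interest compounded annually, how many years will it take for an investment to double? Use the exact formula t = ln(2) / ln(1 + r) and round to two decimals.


Doubling condition: (1 + r)^t = 2
Take ln of both sides: t × ln(1 + r) = ln(2)
t = ln(2) / ln(1 + r)
t = 0.693147 / 0.085076
t = 8.15

t = ln(2) / ln(1 + r) = 8.15 years


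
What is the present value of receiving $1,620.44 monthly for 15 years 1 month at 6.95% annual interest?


Present value of an ordinary annuity: PV = PMT × (1 − (1 + r)^(−n)) / r
Monthly rate r = 0.0695/12 ≈ 0.00579167, n = 181
PV = $1,620.44 × (1 − (1 + 0.0695/12)^(−181)) / (0.0695/12)
PV = $1,620.44 × 111.954354
PV = $181,415.31

PV = PMT × (1-(1+r)^(-n))/r = $181,415.31


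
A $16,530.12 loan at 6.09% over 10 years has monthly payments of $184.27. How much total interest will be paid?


Total paid over the life of the loan = PMT × n.
Total paid = $184.27 × 120 = $22,112.40
Total interest = total paid − principal = $22,112.40 − $16,530.12 = $5,582.28

Total interest = (PMT × n) - PV = $5,582.28


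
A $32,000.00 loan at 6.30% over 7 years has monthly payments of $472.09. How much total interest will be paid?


Total paid over the life of the loan = PMT × n.
Total paid = $472.09 × 84 = $39,655.56
Total interest = total paid − principal = $39,655.56 − $32,000.00 = $7,655.56

Total interest = (PMT × n) - PV = $7,655.56


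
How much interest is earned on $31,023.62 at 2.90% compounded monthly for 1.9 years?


Compound interest earned = final amount − principal.
A = P(1 + r/n)^(nt) = $31,023.62 × (1 + 0.029/12)^(12 × 1.9) = $32,778.81
Interest = A − P = $32,778.81 − $31,023.62 = $1,755.19

Interest = A - P = $1,755.19


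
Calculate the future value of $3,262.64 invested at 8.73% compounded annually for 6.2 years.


Compound interest formula: A = P(1 + r/n)^(nt)
A = $3,262.64 × (1 + 0.0873/1)^(1 × 6.2)
Growth factor: (1 + 0.0873/1)^6.2 = 1.680220
A = $3,262.64 × 1.680220
A = $5,481.95

A = P(1 + r/n)^(nt) = $5,481.95


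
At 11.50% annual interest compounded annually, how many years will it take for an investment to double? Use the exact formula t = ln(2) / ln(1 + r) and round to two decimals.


Doubling condition: (1 + r)^t = 2
Take ln of both sides: t × ln(1 + r) = ln(2)
t = ln(2) / ln(1 + r)
t = 0.693147 / 0.108854
t = 6.37

t = ln(2) / ln(1 + r) = 6.37 years


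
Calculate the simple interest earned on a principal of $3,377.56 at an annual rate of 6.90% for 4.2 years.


Simple interest formula: I = P × r × t
I = $3,377.56 × 0.069 × 4.2
I = $978.82

I = P × r × t = $978.82


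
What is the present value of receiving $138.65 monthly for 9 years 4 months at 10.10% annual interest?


Present value of an ordinary annuity: PV = PMT × (1 − (1 + r)^(−n)) / r
Monthly rate r = 0.101/12 ≈ 0.00841667, n = 112
PV = $138.65 × (1 − (1 + 0.101/12)^(−112)) / (0.101/12)
PV = $138.65 × 72.341289
PV = $10,030.12

PV = PMT × (1-(1+r)^(-n))/r = $10,030.12


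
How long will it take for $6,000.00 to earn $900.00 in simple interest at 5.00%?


Rearrange the simple interest formula for t:
I = P × r × t  ⇒  t = I / (P × r)
t = $900.00 / ($6,000.00 × 0.05)
t = 3

t = I/(P×r) = 3 years


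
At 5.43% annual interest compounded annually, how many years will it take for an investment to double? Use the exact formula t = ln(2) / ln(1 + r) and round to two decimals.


Doubling condition: (1 + r)^t = 2
Take ln of both sides: t × ln(1 + r) = ln(2)
t = ln(2) / ln(1 + r)
t = 0.693147 / 0.052877
t = 13.11

t = ln(2) / ln(1 + r) = 13.11 years


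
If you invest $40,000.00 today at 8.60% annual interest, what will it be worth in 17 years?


Future value formula: FV = PV × (1 + r)^t
FV = $40,000.00 × (1 + 0.086)^17
FV = $40,000.00 × 4.065435
FV = $162,617.40

FV = PV × (1 + r)^t = $162,617.40


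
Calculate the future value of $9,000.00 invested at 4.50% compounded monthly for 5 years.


Compound interest formula: A = P(1 + r/n)^(nt)
A = $9,000.00 × (1 + 0.045/12)^(12 × 5)
Growth factor: (1 + 0.045/12)^60 = 1.251796
A = $9,000.00 × 1.251796
A = $11,266.16

A = P(1 + r/n)^(nt) = $11,266.16


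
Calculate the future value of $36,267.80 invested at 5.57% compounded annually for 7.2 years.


Compound interest formula: A = P(1 + r/n)^(nt)
A = $36,267.80 × (1 + 0.0557/1)^(1 × 7.2)
Growth factor: (1 + 0.0557/1)^7.2 = 1.47737843
A = $36,267.80 × 1.47737843
A = $53,581.27

A = P(1 + r/n)^(nt) = $53,581.27


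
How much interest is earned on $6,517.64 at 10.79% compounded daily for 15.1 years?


Compound interest earned = final amount − principal.
A = P(1 + r/n)^(nt) = $6,517.64 × (1 + 0.1079/365)^(365 × 15.1) = $33,233.61
Interest = A − P = $33,233.61 − $6,517.64 = $26,715.97

Interest = A - P = $26,715.97


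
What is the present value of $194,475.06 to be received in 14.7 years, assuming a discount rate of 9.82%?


Present value formula: PV = FV / (1 + r)^t
PV = $194,475.06 / (1 + 0.0982)^14.7
PV = $194,475.06 / 3.962937
PV = $49,073.47

PV = FV / (1 + r)^t = $49,073.47


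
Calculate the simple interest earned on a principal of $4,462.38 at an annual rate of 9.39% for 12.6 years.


Simple interest formula: I = P × r × t
I = $4,462.38 × 0.0939 × 12.6
I = $5,279.62

I = P × r × t = $5,279.62


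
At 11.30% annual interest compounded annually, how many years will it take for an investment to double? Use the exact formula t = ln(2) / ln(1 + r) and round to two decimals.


Doubling condition: (1 + r)^t = 2
Take ln of both sides: t × ln(1 + r) = ln(2)
t = ln(2) / ln(1 + r)
t = 0.693147 / 0.107059
t = 6.47

t = ln(2) / ln(1 + r) = 6.47 years


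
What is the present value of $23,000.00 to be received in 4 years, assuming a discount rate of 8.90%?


Present value formula: PV = FV / (1 + r)^t
PV = $23,000.00 / (1 + 0.089)^4
PV = $23,000.00 / 1.406409
PV = $16,353.71

PV = FV / (1 + r)^t = $16,353.71


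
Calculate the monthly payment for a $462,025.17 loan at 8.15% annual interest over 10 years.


Loan payment formula: PMT = PV × r / (1 − (1 + r)^(−n))
Monthly rate r = 0.0815/12 ≈ 0.00679167, n = 120 months
Denominator: 1 − (1 + 0.0815/12)^(−120) = 0.556139
PMT = $462,025.17 × (0.0815/12) / 0.556139
PMT = $5,642.33 per month

PMT = PV × r / (1-(1+r)^(-n)) = $5,642.33/month


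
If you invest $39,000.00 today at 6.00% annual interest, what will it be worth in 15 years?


Future value formula: FV = PV × (1 + r)^t
FV = $39,000.00 × (1 + 0.06)^15
FV = $39,000.00 × 2.3965582
FV = $93,465.77

FV = PV × (1 + r)^t = $93,465.77


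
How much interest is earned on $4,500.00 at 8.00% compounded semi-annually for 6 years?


Compound interest earned = final amount − principal.
A = P(1 + r/n)^(nt) = $4,500.00 × (1 + 0.08/2)^(2 × 6) = $7,204.64
Interest = A − P = $7,204.64 − $4,500.00 = $2,704.64

Interest = A - P = $2,704.64


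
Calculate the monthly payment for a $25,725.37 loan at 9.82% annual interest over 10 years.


Loan payment formula: PMT = PV × r / (1 − (1 + r)^(−n))
Monthly rate r = 0.0982/12 ≈ 0.00818333, n = 120 months
Denominator: 1 − (1 + 0.0982/12)^(−120) = 0.623939
PMT = $25,725.37 × (0.0982/12) / 0.623939
PMT = $337.40 per month

PMT = PV × r / (1-(1+r)^(-n)) = $337.40/month


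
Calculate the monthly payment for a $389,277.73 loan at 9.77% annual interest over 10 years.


Loan payment formula: PMT = PV × r / (1 − (1 + r)^(−n))
Monthly rate r = 0.0977/12 ≈ 0.00814167, n = 120 months
Denominator: 1 − (1 + 0.0977/12)^(−120) = 0.622069
PMT = $389,277.73 × (0.0977/12) / 0.622069
PMT = $5,094.88 per month

PMT = PV × r / (1-(1+r)^(-n)) = $5,094.88/month


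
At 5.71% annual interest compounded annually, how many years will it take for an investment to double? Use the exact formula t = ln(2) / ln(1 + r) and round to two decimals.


Doubling condition: (1 + r)^t = 2
Take ln of both sides: t × ln(1 + r) = ln(2)
t = ln(2) / ln(1 + r)
t = 0.693147 / 0.055529
t = 12.48

t = ln(2) / ln(1 + r) = 12.48 years


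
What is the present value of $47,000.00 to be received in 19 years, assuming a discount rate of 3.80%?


Present value formula: PV = FV / (1 + r)^t
PV = $47,000.00 / (1 + 0.038)^19
PV = $47,000.00 / 2.031186
PV = $23,139.19

PV = FV / (1 + r)^t = $23,139.19


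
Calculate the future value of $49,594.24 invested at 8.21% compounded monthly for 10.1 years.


Compound interest formula: A = P(1 + r/n)^(nt)
A = $49,594.24 × (1 + 0.0821/12)^(12 × 10.1)
Growth factor: (1 + 0.0821/12)^121.2 = 2.2850463
A = $49,594.24 × 2.2850463
A = $113,325.13

A = P(1 + r/n)^(nt) = $113,325.13


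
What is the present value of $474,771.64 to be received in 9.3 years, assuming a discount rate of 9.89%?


Present value formula: PV = FV / (1 + r)^t
PV = $474,771.64 / (1 + 0.0989)^9.3
PV = $474,771.64 / 2.4038702
PV = $197,503.03

PV = FV / (1 + r)^t = $197,503.03


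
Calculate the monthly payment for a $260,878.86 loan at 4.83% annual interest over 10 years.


Loan payment formula: PMT = PV × r / (1 − (1 + r)^(−n))
Monthly rate r = 0.0483/12 = 0.004025, n = 120 months
Denominator: 1 − (1 + 0.0483/12)^(−120) = 0.382472
PMT = $260,878.86 × (0.0483/12) / 0.382472
PMT = $2,745.40 per month

PMT = PV × r / (1-(1+r)^(-n)) = $2,745.40/month


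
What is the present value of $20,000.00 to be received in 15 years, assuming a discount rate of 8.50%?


Present value formula: PV = FV / (1 + r)^t
PV = $20,000.00 / (1 + 0.085)^15
PV = $20,000.00 / 3.399743
PV = $5,882.80

PV = FV / (1 + r)^t = $5,882.80


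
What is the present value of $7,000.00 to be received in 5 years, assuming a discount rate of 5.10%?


Present value formula: PV = FV / (1 + r)^t
PV = $7,000.00 / (1 + 0.051)^5
PV = $7,000.00 / 1.282371
PV = $5,458.64

PV = FV / (1 + r)^t = $5,458.64


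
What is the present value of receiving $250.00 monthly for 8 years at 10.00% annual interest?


Present value of an ordinary annuity: PV = PMT × (1 − (1 + r)^(−n)) / r
Monthly rate r = 0.1/12 ≈ 0.00833333, n = 96
PV = $250.00 × (1 − (1 + 0.1/12)^(−96)) / (0.1/12)
PV = $250.00 × 65.901488
PV = $16,475.37

PV = PMT × (1-(1+r)^(-n))/r = $16,475.37


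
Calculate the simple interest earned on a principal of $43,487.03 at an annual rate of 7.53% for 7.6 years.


Simple interest formula: I = P × r × t
I = $43,487.03 × 0.0753 × 7.6
I = $24,886.76

I = P × r × t = $24,886.76


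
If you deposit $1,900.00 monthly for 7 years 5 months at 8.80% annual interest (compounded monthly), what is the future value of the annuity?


Future value of an ordinary annuity: FV = PMT × ((1 + r)^n − 1) / r
Monthly rate r = 0.088/12 ≈ 0.00733333, n = 89
FV = $1,900.00 × ((1 + 0.088/12)^89 − 1) / (0.088/12)
FV = $1,900.00 × 124.920982
FV = $237,349.87

FV = PMT × ((1+r)^n - 1)/r = $237,349.87


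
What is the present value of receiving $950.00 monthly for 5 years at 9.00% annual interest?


Present value of an ordinary annuity: PV = PMT × (1 − (1 + r)^(−n)) / r
Monthly rate r = 0.09/12 = 0.0075, n = 60
PV = $950.00 × (1 − (1 + 0.09/12)^(−60)) / (0.09/12)
PV = $950.00 × 48.1733735
PV = $45,764.70

PV = PMT × (1-(1+r)^(-n))/r = $45,764.70


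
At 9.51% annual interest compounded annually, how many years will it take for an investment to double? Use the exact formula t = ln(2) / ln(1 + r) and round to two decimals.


Doubling condition: (1 + r)^t = 2
Take ln of both sides: t × ln(1 + r) = ln(2)
t = ln(2) / ln(1 + r)
t = 0.693147 / 0.090846
t = 7.63

t = ln(2) / ln(1 + r) = 7.63 years


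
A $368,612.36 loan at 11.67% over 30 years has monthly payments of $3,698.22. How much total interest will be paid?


Total paid over the life of the loan = PMT × n.
Total paid = $3,698.22 × 360 = $1,331,359.20
Total interest = total paid − principal = $1,331,359.20 − $368,612.36 = $962,746.84

Total interest = (PMT × n) - PV = $962,746.84


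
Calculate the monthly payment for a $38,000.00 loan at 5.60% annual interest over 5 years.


Loan payment formula: PMT = PV × r / (1 − (1 + r)^(−n))
Monthly rate r = 0.056/12 ≈ 0.00466667, n = 60 months
Denominator: 1 − (1 + 0.056/12)^(−60) = 0.243724
PMT = $38,000.00 × (0.056/12) / 0.243724
PMT = $727.60 per month

PMT = PV × r / (1-(1+r)^(-n)) = $727.60/month


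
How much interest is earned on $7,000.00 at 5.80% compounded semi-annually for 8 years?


Compound interest earned = final amount − principal.
A = P(1 + r/n)^(nt) = $7,000.00 × (1 + 0.058/2)^(2 × 8) = $11,059.72
Interest = A − P = $11,059.72 − $7,000.00 = $4,059.72

Interest = A - P = $4,059.72


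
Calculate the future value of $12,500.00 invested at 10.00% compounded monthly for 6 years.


Compound interest formula: A = P(1 + r/n)^(nt)
A = $12,500.00 × (1 + 0.1/12)^(12 × 6)
Growth factor: (1 + 0.1/12)^72 = 1.8175943
A = $12,500.00 × 1.8175943
A = $22,719.93

A = P(1 + r/n)^(nt) = $22,719.93


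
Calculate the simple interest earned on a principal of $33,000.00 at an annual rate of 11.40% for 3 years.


Simple interest formula: I = P × r × t
I = $33,000.00 × 0.114 × 3
I = $11,286.00

I = P × r × t = $11,286.00


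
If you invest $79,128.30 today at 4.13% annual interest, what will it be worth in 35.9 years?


Future value formula: FV = PV × (1 + r)^t
FV = $79,128.30 × (1 + 0.0413)^35.9
FV = $79,128.30 × 4.2753697
FV = $338,302.74

FV = PV × (1 + r)^t = $338,302.74


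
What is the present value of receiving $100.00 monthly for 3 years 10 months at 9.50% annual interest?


Present value of an ordinary annuity: PV = PMT × (1 − (1 + r)^(−n)) / r
Monthly rate r = 0.095/12 ≈ 0.00791667, n = 46
PV = $100.00 × (1 − (1 + 0.095/12)^(−46)) / (0.095/12)
PV = $100.00 × 38.428754
PV = $3,842.88

PV = PMT × (1-(1+r)^(-n))/r = $3,842.88


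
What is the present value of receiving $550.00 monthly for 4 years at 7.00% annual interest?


Present value of an ordinary annuity: PV = PMT × (1 − (1 + r)^(−n)) / r
Monthly rate r = 0.07/12 ≈ 0.00583333, n = 48
PV = $550.00 × (1 − (1 + 0.07/12)^(−48)) / (0.07/12)
PV = $550.00 × 41.760201
PV = $22,968.11

PV = PMT × (1-(1+r)^(-n))/r = $22,968.11


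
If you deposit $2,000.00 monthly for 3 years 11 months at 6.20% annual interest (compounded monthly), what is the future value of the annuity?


Future value of an ordinary annuity: FV = PMT × ((1 + r)^n − 1) / r
Monthly rate r = 0.062/12 ≈ 0.00516667, n = 47
FV = $2,000.00 × ((1 + 0.062/12)^47 − 1) / (0.062/12)
FV = $2,000.00 × 53.043751
FV = $106,087.50

FV = PMT × ((1+r)^n - 1)/r = $106,087.50


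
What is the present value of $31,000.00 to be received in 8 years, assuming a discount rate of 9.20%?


Present value formula: PV = FV / (1 + r)^t
PV = $31,000.00 / (1 + 0.092)^8
PV = $31,000.00 / 2.022000
PV = $15,331.36

PV = FV / (1 + r)^t = $15,331.36


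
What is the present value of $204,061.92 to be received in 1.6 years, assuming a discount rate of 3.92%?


Present value formula: PV = FV / (1 + r)^t
PV = $204,061.92 / (1 + 0.0392)^1.6
PV = $204,061.92 / 1.06345378
PV = $191,886.03

PV = FV / (1 + r)^t = $191,886.03


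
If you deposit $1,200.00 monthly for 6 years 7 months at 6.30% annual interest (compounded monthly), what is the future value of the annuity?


Future value of an ordinary annuity: FV = PMT × ((1 + r)^n − 1) / r
Monthly rate r = 0.063/12 = 0.00525, n = 79
FV = $1,200.00 × ((1 + 0.063/12)^79 − 1) / (0.063/12)
FV = $1,200.00 × 97.590575
FV = $117,108.69

FV = PMT × ((1+r)^n - 1)/r = $117,108.69


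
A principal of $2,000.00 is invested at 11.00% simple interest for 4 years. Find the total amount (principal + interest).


Total amount formula: A = P(1 + rt) = P + P·r·t
Interest: I = P × r × t = $2,000.00 × 0.11 × 4 = $880.00
A = P + I = $2,000.00 + $880.00 = $2,880.00

A = P + I = P(1 + rt) = $2,880.00


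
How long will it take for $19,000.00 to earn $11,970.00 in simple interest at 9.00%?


Rearrange the simple interest formula for t:
I = P × r × t  ⇒  t = I / (P × r)
t = $11,970.00 / ($19,000.00 × 0.09)
t = 7

t = I/(P×r) = 7 years


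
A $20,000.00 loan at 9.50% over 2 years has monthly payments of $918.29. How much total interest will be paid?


Total paid over the life of the loan = PMT × n.
Total paid = $918.29 × 24 = $22,038.96
Total interest = total paid − principal = $22,038.96 − $20,000.00 = $2,038.96

Total interest = (PMT × n) - PV = $2,038.96


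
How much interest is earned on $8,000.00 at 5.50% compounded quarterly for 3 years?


Compound interest earned = final amount − principal.
A = P(1 + r/n)^(nt) = $8,000.00 × (1 + 0.055/4)^(4 × 3) = $9,424.55
Interest = A − P = $9,424.55 − $8,000.00 = $1,424.55

Interest = A - P = $1,424.55


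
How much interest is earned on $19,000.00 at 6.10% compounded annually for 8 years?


Compound interest earned = final amount − principal.
A = P(1 + r/n)^(nt) = $19,000.00 × (1 + 0.061/1)^(1 × 8) = $30,512.42
Interest = A − P = $30,512.42 − $19,000.00 = $11,512.42

Interest = A - P = $11,512.42


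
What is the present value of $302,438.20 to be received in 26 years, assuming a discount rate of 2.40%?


Present value formula: PV = FV / (1 + r)^t
PV = $302,438.20 / (1 + 0.024)^26
PV = $302,438.20 / 1.85267343
PV = $163,244.20

PV = FV / (1 + r)^t = $163,244.20


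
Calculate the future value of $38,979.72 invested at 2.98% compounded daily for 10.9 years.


Compound interest formula: A = P(1 + r/n)^(nt)
A = $38,979.72 × (1 + 0.0298/365)^(365 × 10.9)
Growth factor: (1 + 0.0298/365)^3978.5 = 1.3837632
A = $38,979.72 × 1.3837632
A = $53,938.70

A = P(1 + r/n)^(nt) = $53,938.70


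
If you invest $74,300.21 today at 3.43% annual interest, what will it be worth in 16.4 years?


Future value formula: FV = PV × (1 + r)^t
FV = $74,300.21 × (1 + 0.0343)^16.4
FV = $74,300.21 × 1.73861333
FV = $129,179.34

FV = PV × (1 + r)^t = $129,179.34


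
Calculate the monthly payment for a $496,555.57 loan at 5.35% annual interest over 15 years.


Loan payment formula: PMT = PV × r / (1 − (1 + r)^(−n))
Monthly rate r = 0.0535/12 ≈ 0.00445833, n = 180 months
Denominator: 1 − (1 + 0.0535/12)^(−180) = 0.550993
PMT = $496,555.57 × (0.0535/12) / 0.550993
PMT = $4,017.86 per month

PMT = PV × r / (1-(1+r)^(-n)) = $4,017.86/month


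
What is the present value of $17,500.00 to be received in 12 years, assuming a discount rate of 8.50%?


Present value formula: PV = FV / (1 + r)^t
PV = $17,500.00 / (1 + 0.085)^12
PV = $17,500.00 / 2.661686
PV = $6,574.78

PV = FV / (1 + r)^t = $6,574.78


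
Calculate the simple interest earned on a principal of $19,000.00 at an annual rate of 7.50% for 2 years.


Simple interest formula: I = P × r × t
I = $19,000.00 × 0.075 × 2
I = $2,850.00

I = P × r × t = $2,850.00


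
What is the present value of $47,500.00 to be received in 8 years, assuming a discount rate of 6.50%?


Present value formula: PV = FV / (1 + r)^t
PV = $47,500.00 / (1 + 0.065)^8
PV = $47,500.00 / 1.654996
PV = $28,700.98

PV = FV / (1 + r)^t = $28,700.98


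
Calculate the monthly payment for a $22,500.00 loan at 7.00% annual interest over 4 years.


Loan payment formula: PMT = PV × r / (1 − (1 + r)^(−n))
Monthly rate r = 0.07/12 ≈ 0.00583333, n = 48 months
Denominator: 1 − (1 + 0.07/12)^(−48) = 0.243601
PMT = $22,500.00 × (0.07/12) / 0.243601
PMT = $538.79 per month

PMT = PV × r / (1-(1+r)^(-n)) = $538.79/month


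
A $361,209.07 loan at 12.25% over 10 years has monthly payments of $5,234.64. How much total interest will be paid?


Total paid over the life of the loan = PMT × n.
Total paid = $5,234.64 × 120 = $628,156.80
Total interest = total paid − principal = $628,156.80 − $361,209.07 = $266,947.73

Total interest = (PMT × n) - PV = $266,947.73


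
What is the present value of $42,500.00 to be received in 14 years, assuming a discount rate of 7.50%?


Present value formula: PV = FV / (1 + r)^t
PV = $42,500.00 / (1 + 0.075)^14
PV = $42,500.00 / 2.752444
PV = $15,440.82

PV = FV / (1 + r)^t = $15,440.82
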